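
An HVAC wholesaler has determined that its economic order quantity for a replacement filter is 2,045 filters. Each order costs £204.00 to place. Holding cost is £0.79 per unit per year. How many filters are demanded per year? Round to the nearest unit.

Invert the EOQ relation Q*² = 2DS/H.
From Q* = √(2DS/H): D = Q*²H / (2S) = 2,045² × 0.79 / (2 × 204) = 8097.548.

D ≈ 8,098 filters per year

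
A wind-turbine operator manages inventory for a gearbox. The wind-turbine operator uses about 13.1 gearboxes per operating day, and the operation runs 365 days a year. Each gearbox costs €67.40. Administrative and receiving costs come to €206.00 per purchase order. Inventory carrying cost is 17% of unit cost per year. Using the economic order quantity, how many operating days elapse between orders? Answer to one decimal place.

T ≈ 31.7 days

Annual demand D = 13.1 × 365 = 4,781.5.
Holding cost H = 0.17 × €67.40 = €11.4580 per unit per year.
EOQ = √(2DS/H) = √(2 × 4,781.5 × 206 / 11.458) ≈ 414.64.
Cycle time = Q*/D × 365 = 414.64 / 4,781.5 × 365 ≈ 31.652 days.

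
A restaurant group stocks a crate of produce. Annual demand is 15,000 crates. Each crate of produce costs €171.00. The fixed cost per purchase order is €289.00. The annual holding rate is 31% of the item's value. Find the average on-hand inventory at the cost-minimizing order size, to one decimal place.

Average inventory ≈ 202.2 crates

Holding cost H = 0.31 × €171.00 = €53.0100 per unit per year.
EOQ = √(2DS/H) = √(2 × 15,000 × 289 / 53.01) ≈ 404.42.
Average inventory = Q*/2 ≈ 404.42 / 2 = 202.209.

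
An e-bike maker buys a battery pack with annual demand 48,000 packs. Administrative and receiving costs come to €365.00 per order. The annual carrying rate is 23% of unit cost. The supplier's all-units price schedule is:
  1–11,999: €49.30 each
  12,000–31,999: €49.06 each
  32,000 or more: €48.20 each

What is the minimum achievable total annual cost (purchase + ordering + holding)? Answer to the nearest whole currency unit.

Holding cost per unit per year at price C is H = 0.23·C.
Evaluate total cost at each tier's feasible EOQ or, if the EOQ is below the tier, at the tier's minimum quantity.
EOQ at €49.30 = 1757.9 (feasible in tier 1): TC = 48,000×€49.30 + (48,000/1757.9)×365 + (1757.9/2)×0.23×€49.30 = €2,386,332.85.
EOQ at €49.06 = 1762.2 < 12000, so use break Q=12000: TC = 48,000×€49.06 + (48,000/12000.0)×365 + (12000.0/2)×0.23×€49.06 = €2,424,042.80.
EOQ at €48.20 = 1777.8 < 32000, so use break Q=32000: TC = 48,000×€48.20 + (48,000/32000.0)×365 + (32000.0/2)×0.23×€48.20 = €2,491,523.50.
Lowest total cost among the candidates is at Q = 1757.9.

TC* ≈ €2,386,333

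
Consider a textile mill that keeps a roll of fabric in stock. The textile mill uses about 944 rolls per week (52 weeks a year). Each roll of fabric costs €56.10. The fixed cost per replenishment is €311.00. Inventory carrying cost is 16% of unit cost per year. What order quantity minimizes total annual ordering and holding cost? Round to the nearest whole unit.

Annual demand D = 944 × 52 = 49,088.
Holding cost H = 0.16 × €56.10 = €8.9760 per unit per year.
EOQ = √(2DS / H) = √(2 × 49,088 × 311 / 8.976).
= √(30,532,736 / 8.976) = √3,401,597.148 ≈ 1844.342.

Q* ≈ 1,844 rolls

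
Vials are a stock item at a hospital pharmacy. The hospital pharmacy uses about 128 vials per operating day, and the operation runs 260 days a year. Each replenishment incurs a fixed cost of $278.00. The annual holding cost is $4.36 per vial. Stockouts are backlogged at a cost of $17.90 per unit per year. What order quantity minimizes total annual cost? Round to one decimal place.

Q* ≈ 2,297.3 vials

Annual demand D = 128 × 260 = 33,280.
With planned backorders, Q* = √(2DS/H) · √((H+B)/B).
√(2DS/H) = √(2 × 33,280 × 278 / 4.36) = 2060.088.
√((H+B)/B) = √((4.36+17.9)/17.9) = 1.1152.
Q* ≈ 2297.322.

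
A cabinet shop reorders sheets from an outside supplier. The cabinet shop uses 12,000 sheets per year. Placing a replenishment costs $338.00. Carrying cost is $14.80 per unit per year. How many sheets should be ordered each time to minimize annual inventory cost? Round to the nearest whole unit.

Q* ≈ 740 sheets

EOQ = √(2DS / H) = √(2 × 12,000 × 338 / 14.8).
= √(8,112,000 / 14.8) = √548,108.1081 ≈ 740.343.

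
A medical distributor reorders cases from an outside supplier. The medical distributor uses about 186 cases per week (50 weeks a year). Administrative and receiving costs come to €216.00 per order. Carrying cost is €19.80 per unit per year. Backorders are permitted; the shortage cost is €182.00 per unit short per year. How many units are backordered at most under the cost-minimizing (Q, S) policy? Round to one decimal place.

Annual demand D = 186 × 50 = 9,300.
With planned backorders, Q* = √(2DS/H) · √((H+B)/B).
√(2DS/H) = √(2 × 9,300 × 216 / 19.8) = 450.454.
√((H+B)/B) = √((19.8+182)/182) = 1.0530.
Q* ≈ 474.325.
S* = Q* · H/(H+B) = 474.325 × 19.8/201.8 ≈ 46.539.

S* ≈ 46.5 cases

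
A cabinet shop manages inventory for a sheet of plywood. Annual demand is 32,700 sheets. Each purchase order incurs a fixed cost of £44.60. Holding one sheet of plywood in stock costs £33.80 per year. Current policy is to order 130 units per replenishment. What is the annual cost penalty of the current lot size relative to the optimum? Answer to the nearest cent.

EOQ = √(2DS/H) = √(2 × 32,700 × 44.6 / 33.8) ≈ 293.76.
Cost at Q* = (D/Q*)S + (Q*/2)H = √(2DSH) ≈ £9,929.21.
Cost at Q = 130: (32,700/130)×44.6 + (130/2)×33.8 = £11,218.62 + £2,197.00 = £13,415.62.
Excess = £13,415.62 − £9,929.21 = £3,486.41.

Extra cost ≈ £3,486.41 per year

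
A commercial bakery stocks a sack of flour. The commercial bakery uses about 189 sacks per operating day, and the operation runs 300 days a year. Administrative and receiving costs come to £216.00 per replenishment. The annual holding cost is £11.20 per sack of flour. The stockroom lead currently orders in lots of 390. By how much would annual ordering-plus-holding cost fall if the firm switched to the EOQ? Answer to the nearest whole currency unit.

Annual demand D = 189 × 300 = 56,700.
EOQ = √(2DS/H) = √(2 × 56,700 × 216 / 11.2) ≈ 1478.85.
Cost at Q* = (D/Q*)S + (Q*/2)H = √(2DSH) ≈ £16,563.13.
Cost at Q = 390: (56,700/390)×216 + (390/2)×11.2 = £31,403.08 + £2,184.00 = £33,587.08.
Excess = £33,587.08 − £16,563.13 = £17,023.95.

Extra cost ≈ £17,024 per year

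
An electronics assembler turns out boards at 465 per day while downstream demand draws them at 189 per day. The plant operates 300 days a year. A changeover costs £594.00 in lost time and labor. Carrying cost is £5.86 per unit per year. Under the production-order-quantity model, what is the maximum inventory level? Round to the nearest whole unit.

I_max ≈ 2,612 boards

Annual demand D = 189 × 300 = 56,700.
Production build-up factor (1 − d/p) = 1 − 189/465 = 0.5935.
Q* = √(2DS / (H(1 − d/p))) = √(2 × 56,700 × 594 / (5.86 × 0.5935)).
= √(67,359,600 / 3.4782) ≈ 4400.711.
Maximum inventory = Q*(1 − d/p) = 4400.711 × 0.5935 ≈ 2612.035.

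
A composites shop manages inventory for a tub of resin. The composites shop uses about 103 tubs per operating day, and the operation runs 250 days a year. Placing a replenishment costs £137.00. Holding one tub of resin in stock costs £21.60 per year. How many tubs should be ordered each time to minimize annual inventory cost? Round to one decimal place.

Annual demand D = 103 × 250 = 25,750.
EOQ = √(2DS / H) = √(2 × 25,750 × 137 / 21.6).
= √(7,055,500 / 21.6) = √326,643.5185 ≈ 571.527.

Q* ≈ 571.5 tubs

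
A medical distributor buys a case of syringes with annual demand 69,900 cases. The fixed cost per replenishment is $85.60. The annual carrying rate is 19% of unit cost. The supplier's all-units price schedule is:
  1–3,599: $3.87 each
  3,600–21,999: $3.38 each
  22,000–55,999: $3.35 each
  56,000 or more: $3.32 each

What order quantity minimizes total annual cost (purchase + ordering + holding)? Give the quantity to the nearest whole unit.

Q* ≈ 4,317 cases

Holding cost per unit per year at price C is H = 0.19·C.
For each price level, check whether its EOQ is feasible; otherwise the best quantity at that price is the breakpoint.
Tier 1 ($3.87): EOQ = 4034.2 exceeds tier's upper bound 3599, so this tier is dominated.
EOQ at $3.38 = 4316.7 (feasible in tier 2): TC = 69,900×$3.38 + (69,900/4316.7)×85.6 + (4316.7/2)×0.19×$3.38 = $239,034.21.
EOQ at $3.35 = 4336.0 < 22000, so use break Q=22000: TC = 69,900×$3.35 + (69,900/22000.0)×85.6 + (22000.0/2)×0.19×$3.35 = $241,438.47.
EOQ at $3.32 = 4355.6 < 56000, so use break Q=56000: TC = 69,900×$3.32 + (69,900/56000.0)×85.6 + (56000.0/2)×0.19×$3.32 = $249,837.25.
Lowest total cost is $239,034.21 at Q = 4316.7.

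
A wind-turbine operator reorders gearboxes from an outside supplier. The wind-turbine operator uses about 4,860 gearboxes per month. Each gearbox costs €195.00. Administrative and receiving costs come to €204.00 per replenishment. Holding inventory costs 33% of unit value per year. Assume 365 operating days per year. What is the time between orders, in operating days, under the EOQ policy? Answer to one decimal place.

Annual demand D = 4,860 × 12 = 58,320.
Holding cost H = 0.33 × €195.00 = €64.3500 per unit per year.
Q* = √(2DS/H) = √(2 × 58,320 × 204 / 64.35) ≈ 608.09.
Cycle time = Q*/D × 365 = 608.09 / 58,320 × 365 ≈ 3.806 days.

T ≈ 3.8 days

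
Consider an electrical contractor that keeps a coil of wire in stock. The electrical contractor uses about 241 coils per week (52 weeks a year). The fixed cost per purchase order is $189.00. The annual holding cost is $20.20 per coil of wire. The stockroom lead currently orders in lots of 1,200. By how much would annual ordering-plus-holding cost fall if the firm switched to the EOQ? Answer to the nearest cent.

Extra cost ≈ $4,311.70 per year

Annual demand D = 241 × 52 = 12,532.
EOQ = √(2DS/H) = √(2 × 12,532 × 189 / 20.2) ≈ 484.26.
Cost at Q* = (D/Q*)S + (Q*/2)H = √(2DSH) ≈ $9,782.09.
Cost at Q = 1,200: (12,532/1,200)×189 + (1,200/2)×20.2 = $1,973.79 + $12,120.00 = $14,093.79.
Excess = $14,093.79 − $9,782.09 = $4,311.70.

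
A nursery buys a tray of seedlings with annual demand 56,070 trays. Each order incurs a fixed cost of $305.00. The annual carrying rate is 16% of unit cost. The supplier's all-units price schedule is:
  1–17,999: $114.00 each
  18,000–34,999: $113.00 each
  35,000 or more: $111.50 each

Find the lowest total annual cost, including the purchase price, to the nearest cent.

TC* ≈ $6,416,957.13

Holding cost per unit per year at price C is H = 0.16·C.
For each price level, check whether its EOQ is feasible; otherwise the best quantity at that price is the breakpoint.
EOQ at $114.00 = 1369.4 (feasible in tier 1): TC = 56,070×$114.00 + (56,070/1369.4)×305 + (1369.4/2)×0.16×$114.00 = $6,416,957.13.
EOQ at $113.00 = 1375.4 < 18000, so use break Q=18000: TC = 56,070×$113.00 + (56,070/18000.0)×305 + (18000.0/2)×0.16×$113.00 = $6,499,580.08.
EOQ at $111.50 = 1384.6 < 35000, so use break Q=35000: TC = 56,070×$111.50 + (56,070/35000.0)×305 + (35000.0/2)×0.16×$111.50 = $6,564,493.61.
Lowest total cost among the candidates is at Q = 1369.4.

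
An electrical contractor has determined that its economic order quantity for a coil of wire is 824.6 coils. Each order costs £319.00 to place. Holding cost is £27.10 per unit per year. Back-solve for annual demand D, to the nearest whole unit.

D ≈ 28,883 coils per year

Invert the EOQ relation Q*² = 2DS/H.
From Q* = √(2DS/H): D = Q*²H / (2S) = 824.6² × 27.1 / (2 × 319) = 28882.533.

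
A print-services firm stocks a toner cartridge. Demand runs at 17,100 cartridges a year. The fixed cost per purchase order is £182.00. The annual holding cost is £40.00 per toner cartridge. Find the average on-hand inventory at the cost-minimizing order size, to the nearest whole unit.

Average inventory ≈ 197 cartridges

The optimal lot size = √(2DS/H) = √(2 × 17,100 × 182 / 40) ≈ 394.47.
Average inventory = Q*/2 ≈ 394.47 / 2 = 197.237.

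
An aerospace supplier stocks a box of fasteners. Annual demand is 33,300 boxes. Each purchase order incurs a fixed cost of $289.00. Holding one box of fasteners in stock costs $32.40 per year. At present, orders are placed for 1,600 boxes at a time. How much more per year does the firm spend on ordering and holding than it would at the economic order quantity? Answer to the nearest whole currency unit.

EOQ = √(2DS/H) = √(2 × 33,300 × 289 / 32.4) ≈ 770.75.
Cost at Q* = (D/Q*)S + (Q*/2)H = √(2DSH) ≈ $24,972.30.
Cost at Q = 1,600: (33,300/1,600)×289 + (1,600/2)×32.4 = $6,014.81 + $25,920.00 = $31,934.81.
Excess = $31,934.81 − $24,972.30 = $6,962.51.

Extra cost ≈ $6,963 per year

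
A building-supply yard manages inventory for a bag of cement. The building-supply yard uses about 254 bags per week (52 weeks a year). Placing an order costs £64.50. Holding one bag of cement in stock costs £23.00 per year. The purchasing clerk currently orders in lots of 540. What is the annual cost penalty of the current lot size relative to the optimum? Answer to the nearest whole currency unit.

Extra cost ≈ £1,528 per year

Annual demand D = 254 × 52 = 13,208.
EOQ = √(2DS/H) = √(2 × 13,208 × 64.5 / 23) ≈ 272.18.
Cost at Q* = (D/Q*)S + (Q*/2)H = √(2DSH) ≈ £6,260.04.
Cost at Q = 540: (13,208/540)×64.5 + (540/2)×23 = £1,577.62 + £6,210.00 = £7,787.62.
Excess = £7,787.62 − £6,260.04 = £1,527.58.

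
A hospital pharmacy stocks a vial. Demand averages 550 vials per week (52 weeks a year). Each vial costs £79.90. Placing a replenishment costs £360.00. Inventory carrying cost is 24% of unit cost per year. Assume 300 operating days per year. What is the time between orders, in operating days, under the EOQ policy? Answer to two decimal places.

T ≈ 10.87 days

Annual demand D = 550 × 52 = 28,600.
Holding cost H = 0.24 × £79.90 = £19.1760 per unit per year.
EOQ = √(2DS/H) = √(2 × 28,600 × 360 / 19.176) ≈ 1036.26.
Cycle time = Q*/D × 300 = 1036.26 / 28,600 × 300 ≈ 10.870 days.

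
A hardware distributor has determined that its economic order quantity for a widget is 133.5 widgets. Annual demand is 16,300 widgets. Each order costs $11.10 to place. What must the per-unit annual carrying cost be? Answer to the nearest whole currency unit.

Squaring Q* = √(2DS/H) gives Q*² = 2DS/H.
From Q* = √(2DS/H): H = 2DS / Q*² = 2 × 16,300 × 11.1 / 133.5² = 20.3038.

H ≈ $20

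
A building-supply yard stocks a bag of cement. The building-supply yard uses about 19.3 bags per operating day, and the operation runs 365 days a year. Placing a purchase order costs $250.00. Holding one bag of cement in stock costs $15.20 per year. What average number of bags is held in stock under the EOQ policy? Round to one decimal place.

Average inventory ≈ 240.7 bags

Annual demand D = 19.3 × 365 = 7,044.5.
EOQ = √(2DS/H) = √(2 × 7,044.5 × 250 / 15.2) ≈ 481.38.
Average inventory = Q*/2 ≈ 481.38 / 2 = 240.690.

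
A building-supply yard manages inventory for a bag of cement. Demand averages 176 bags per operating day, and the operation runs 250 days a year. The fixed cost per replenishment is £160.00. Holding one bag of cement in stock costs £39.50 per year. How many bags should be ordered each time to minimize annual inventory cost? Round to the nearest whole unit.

Q* ≈ 597 bags

Annual demand D = 176 × 250 = 44,000.
EOQ = √(2DS / H) = √(2 × 44,000 × 160 / 39.5).
= √(14,080,000 / 39.5) = √356,455.6962 ≈ 597.039.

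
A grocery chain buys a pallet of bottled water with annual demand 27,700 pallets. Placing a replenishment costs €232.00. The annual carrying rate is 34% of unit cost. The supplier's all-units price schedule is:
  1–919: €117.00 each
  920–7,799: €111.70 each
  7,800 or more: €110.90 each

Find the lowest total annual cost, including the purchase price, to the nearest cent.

Holding cost per unit per year at price C is H = 0.34·C.
Evaluate total cost at each tier's feasible EOQ or, if the EOQ is below the tier, at the tier's minimum quantity.
EOQ at €117.00 = 568.4 (feasible in tier 1): TC = 27,700×€117.00 + (27,700/568.4)×232 + (568.4/2)×0.34×€117.00 = €3,263,511.60.
EOQ at €111.70 = 581.7 < 920, so use break Q=920: TC = 27,700×€111.70 + (27,700/920.0)×232 + (920.0/2)×0.34×€111.70 = €3,118,545.10.
EOQ at €110.90 = 583.8 < 7800, so use break Q=7800: TC = 27,700×€110.90 + (27,700/7800.0)×232 + (7800.0/2)×0.34×€110.90 = €3,219,807.30.
Lowest total cost among the candidates is at Q = 920.0.

TC* ≈ €3,118,545.10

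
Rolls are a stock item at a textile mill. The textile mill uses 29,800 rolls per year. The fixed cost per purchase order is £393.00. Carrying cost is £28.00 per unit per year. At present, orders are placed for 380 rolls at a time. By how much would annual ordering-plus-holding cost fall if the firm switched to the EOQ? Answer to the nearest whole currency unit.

Extra cost ≈ £10,530 per year

EOQ = √(2DS/H) = √(2 × 29,800 × 393 / 28) ≈ 914.62.
Cost at Q* = (D/Q*)S + (Q*/2)H = √(2DSH) ≈ £25,609.34.
Cost at Q = 380: (29,800/380)×393 + (380/2)×28 = £30,819.47 + £5,320.00 = £36,139.47.
Excess = £36,139.47 − £25,609.34 = £10,530.13.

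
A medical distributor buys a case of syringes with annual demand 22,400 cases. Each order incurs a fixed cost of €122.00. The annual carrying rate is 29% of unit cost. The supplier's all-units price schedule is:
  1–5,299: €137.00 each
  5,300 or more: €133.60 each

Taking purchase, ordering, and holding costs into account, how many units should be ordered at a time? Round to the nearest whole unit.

Holding cost per unit per year at price C is H = 0.29·C.
For each price level, check whether its EOQ is feasible; otherwise the best quantity at that price is the breakpoint.
EOQ at €137.00 = 370.9 (feasible in tier 1): TC = 22,400×€137.00 + (22,400/370.9)×122 + (370.9/2)×0.29×€137.00 = €3,083,535.95.
EOQ at €133.60 = 375.6 < 5300, so use break Q=5300: TC = 22,400×€133.60 + (22,400/5300.0)×122 + (5300.0/2)×0.29×€133.60 = €3,095,827.22.
Lowest total cost is €3,083,535.95 at Q = 370.9.

Q* ≈ 371 cases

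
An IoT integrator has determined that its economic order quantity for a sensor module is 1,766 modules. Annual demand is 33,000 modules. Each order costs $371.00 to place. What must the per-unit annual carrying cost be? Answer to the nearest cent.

H ≈ $7.85

Invert the EOQ relation Q*² = 2DS/H.
From Q* = √(2DS/H): H = 2DS / Q*² = 2 × 33,000 × 371 / 1,766² = 7.8512.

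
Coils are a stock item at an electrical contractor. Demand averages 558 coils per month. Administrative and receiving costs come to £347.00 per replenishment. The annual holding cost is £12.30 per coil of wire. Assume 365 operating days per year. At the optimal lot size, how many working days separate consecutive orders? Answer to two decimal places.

T ≈ 33.51 days

Annual demand D = 558 × 12 = 6,696.
EOQ = √(2DS/H) = √(2 × 6,696 × 347 / 12.3) ≈ 614.66.
Cycle time = Q*/D × 365 = 614.66 / 6,696 × 365 ≈ 33.505 days.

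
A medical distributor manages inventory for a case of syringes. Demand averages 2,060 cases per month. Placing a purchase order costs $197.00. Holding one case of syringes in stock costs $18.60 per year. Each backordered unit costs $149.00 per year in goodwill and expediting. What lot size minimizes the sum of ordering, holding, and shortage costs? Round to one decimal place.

Annual demand D = 2,060 × 12 = 24,720.
With planned backorders, Q* = √(2DS/H) · √((H+B)/B).
√(2DS/H) = √(2 × 24,720 × 197 / 18.6) = 723.629.
√((H+B)/B) = √((18.6+149)/149) = 1.0606.
Q* ≈ 767.467.

Q* ≈ 767.5 cases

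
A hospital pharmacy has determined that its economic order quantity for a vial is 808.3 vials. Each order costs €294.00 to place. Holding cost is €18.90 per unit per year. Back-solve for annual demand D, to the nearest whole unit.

The basic EOQ model gives Q* = √(2DS/H); rearrange for the unknown.
From Q* = √(2DS/H): D = Q*²H / (2S) = 808.3² × 18.9 / (2 × 294) = 21000.500.

D ≈ 21,001 vials per year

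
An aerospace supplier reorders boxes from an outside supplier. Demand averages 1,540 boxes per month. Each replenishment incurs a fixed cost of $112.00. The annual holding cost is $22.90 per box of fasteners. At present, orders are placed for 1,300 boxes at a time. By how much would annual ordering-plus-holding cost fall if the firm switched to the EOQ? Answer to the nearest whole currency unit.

Extra cost ≈ $6,741 per year

Annual demand D = 1,540 × 12 = 18,480.
EOQ = √(2DS/H) = √(2 × 18,480 × 112 / 22.9) ≈ 425.16.
Cost at Q* = (D/Q*)S + (Q*/2)H = √(2DSH) ≈ $9,736.27.
Cost at Q = 1,300: (18,480/1,300)×112 + (1,300/2)×22.9 = $1,592.12 + $14,885.00 = $16,477.12.
Excess = $16,477.12 − $9,736.27 = $6,740.85.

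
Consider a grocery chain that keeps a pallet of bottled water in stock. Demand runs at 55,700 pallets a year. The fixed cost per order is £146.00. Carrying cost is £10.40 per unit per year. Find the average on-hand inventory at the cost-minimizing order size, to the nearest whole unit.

Average inventory ≈ 625 pallets

The optimal lot size = √(2DS/H) = √(2 × 55,700 × 146 / 10.4) ≈ 1250.55.
Average inventory = Q*/2 ≈ 1250.55 / 2 = 625.277.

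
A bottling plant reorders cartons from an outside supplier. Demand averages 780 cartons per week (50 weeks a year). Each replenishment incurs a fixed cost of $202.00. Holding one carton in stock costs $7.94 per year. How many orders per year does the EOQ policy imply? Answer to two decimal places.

Annual demand D = 780 × 50 = 39,000.
Q* = √(2DS/H) = √(2 × 39,000 × 202 / 7.94) ≈ 1408.68.
Orders per year = D / Q* = 39,000 / 1408.68 ≈ 27.685.

N ≈ 27.69 orders per year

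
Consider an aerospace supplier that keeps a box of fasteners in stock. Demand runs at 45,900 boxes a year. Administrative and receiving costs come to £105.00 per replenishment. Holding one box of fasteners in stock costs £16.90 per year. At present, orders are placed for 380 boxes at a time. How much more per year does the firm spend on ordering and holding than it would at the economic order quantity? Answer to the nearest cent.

EOQ = √(2DS/H) = √(2 × 45,900 × 105 / 16.9) ≈ 755.22.
Cost at Q* = (D/Q*)S + (Q*/2)H = √(2DSH) ≈ £12,763.19.
Cost at Q = 380: (45,900/380)×105 + (380/2)×16.9 = £12,682.89 + £3,211.00 = £15,893.89.
Excess = £15,893.89 − £12,763.19 = £3,130.70.

Extra cost ≈ £3,130.70 per year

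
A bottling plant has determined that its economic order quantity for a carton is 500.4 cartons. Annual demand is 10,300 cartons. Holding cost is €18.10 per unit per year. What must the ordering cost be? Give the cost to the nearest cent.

S ≈ €220.01

The basic EOQ model gives Q* = √(2DS/H); rearrange for the unknown.
From Q* = √(2DS/H): S = Q*²H / (2D) = 500.4² × 18.1 / (2 × 10,300) = 220.0118.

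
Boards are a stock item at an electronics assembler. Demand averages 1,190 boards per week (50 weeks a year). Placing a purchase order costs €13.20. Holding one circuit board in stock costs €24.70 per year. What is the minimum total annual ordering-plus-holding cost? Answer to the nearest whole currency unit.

TC* ≈ €6,229

Annual demand D = 1,190 × 50 = 59,500.
EOQ = √(2DS/H) = √(2 × 59,500 × 13.2 / 24.7) ≈ 252.18.
At the optimum the two cost components are equal, so total cost = 2·(Q*/2)H = Q*·H.
Minimum total = √(2DSH) = √(2 × 59,500 × 13.2 × 24.7) ≈ 6228.865.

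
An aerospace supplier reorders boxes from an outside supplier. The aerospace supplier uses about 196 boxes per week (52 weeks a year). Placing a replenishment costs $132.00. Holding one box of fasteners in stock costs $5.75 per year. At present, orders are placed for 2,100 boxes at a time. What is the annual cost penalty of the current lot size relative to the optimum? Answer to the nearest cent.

Extra cost ≈ $2,744.76 per year

Annual demand D = 196 × 52 = 10,192.
EOQ = √(2DS/H) = √(2 × 10,192 × 132 / 5.75) ≈ 684.07.
Cost at Q* = (D/Q*)S + (Q*/2)H = √(2DSH) ≈ $3,933.38.
Cost at Q = 2,100: (10,192/2,100)×132 + (2,100/2)×5.75 = $640.64 + $6,037.50 = $6,678.14.
Excess = $6,678.14 − $3,933.38 = $2,744.76.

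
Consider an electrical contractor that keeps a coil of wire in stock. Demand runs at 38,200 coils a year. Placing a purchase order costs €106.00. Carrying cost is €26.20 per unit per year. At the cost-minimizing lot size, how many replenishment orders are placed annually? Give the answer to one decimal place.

The optimal lot size = √(2DS/H) = √(2 × 38,200 × 106 / 26.2) ≈ 555.97.
Orders per year = D / Q* = 38,200 / 555.97 ≈ 68.709.

N ≈ 68.7 orders per year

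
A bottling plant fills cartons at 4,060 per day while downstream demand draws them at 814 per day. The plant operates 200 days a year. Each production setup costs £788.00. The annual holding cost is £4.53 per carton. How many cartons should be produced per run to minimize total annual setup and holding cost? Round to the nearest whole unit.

Annual demand D = 814 × 200 = 162,800.
Production build-up factor (1 − d/p) = 1 − 814/4,060 = 0.7995.
Q* = √(2DS / (H(1 − d/p))) = √(2 × 162,800 × 788 / (4.53 × 0.7995)).
= √(256,572,800 / 3.6218) ≈ 8416.760.

Q* ≈ 8,417 cartons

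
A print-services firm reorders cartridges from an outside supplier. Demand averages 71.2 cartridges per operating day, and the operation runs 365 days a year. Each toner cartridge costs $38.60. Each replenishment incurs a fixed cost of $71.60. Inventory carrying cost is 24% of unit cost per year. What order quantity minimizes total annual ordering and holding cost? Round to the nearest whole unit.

Q* ≈ 634 cartridges

Annual demand D = 71.2 × 365 = 25,988.
Holding cost H = 0.24 × $38.60 = $9.2640 per unit per year.
EOQ = √(2DS / H) = √(2 × 25,988 × 71.6 / 9.264).
= √(3,721,481.6 / 9.264) = √401,714.3351 ≈ 633.809.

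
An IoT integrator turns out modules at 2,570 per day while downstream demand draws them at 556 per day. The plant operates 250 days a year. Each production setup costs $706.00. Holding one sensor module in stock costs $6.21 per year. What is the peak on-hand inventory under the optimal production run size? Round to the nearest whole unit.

I_max ≈ 4,977 modules

Annual demand D = 556 × 250 = 139,000.
Production build-up factor (1 − d/p) = 1 − 556/2,570 = 0.7837.
Q* = √(2DS / (H(1 − d/p))) = √(2 × 139,000 × 706 / (6.21 × 0.7837)).
= √(196,268,000 / 4.8665) ≈ 6350.615.
Maximum inventory = Q*(1 − d/p) = 6350.615 × 0.7837 ≈ 4976.708.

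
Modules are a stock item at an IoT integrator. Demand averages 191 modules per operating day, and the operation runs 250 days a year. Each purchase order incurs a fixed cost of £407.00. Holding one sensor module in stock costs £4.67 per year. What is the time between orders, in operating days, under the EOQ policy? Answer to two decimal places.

Annual demand D = 191 × 250 = 47,750.
EOQ = √(2DS/H) = √(2 × 47,750 × 407 / 4.67) ≈ 2884.96.
Cycle time = Q*/D × 250 = 2884.96 / 47,750 × 250 ≈ 15.105 days.

T ≈ 15.10 days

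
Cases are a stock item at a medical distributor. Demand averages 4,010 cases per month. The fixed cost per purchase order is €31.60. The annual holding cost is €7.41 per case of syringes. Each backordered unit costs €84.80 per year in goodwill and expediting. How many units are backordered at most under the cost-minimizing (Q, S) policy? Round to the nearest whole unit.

Annual demand D = 4,010 × 12 = 48,120.
With planned backorders, Q* = √(2DS/H) · √((H+B)/B).
√(2DS/H) = √(2 × 48,120 × 31.6 / 7.41) = 640.637.
√((H+B)/B) = √((7.41+84.8)/84.8) = 1.0428.
Q* ≈ 668.041.
S* = Q* · H/(H+B) = 668.041 × 7.41/92.21 ≈ 53.684.

S* ≈ 54 cases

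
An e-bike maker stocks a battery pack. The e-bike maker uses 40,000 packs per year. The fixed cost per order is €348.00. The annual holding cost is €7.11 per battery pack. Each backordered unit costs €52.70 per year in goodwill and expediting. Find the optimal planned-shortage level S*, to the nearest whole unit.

S* ≈ 251 packs

With planned backorders, Q* = √(2DS/H) · √((H+B)/B).
√(2DS/H) = √(2 × 40,000 × 348 / 7.11) = 1978.790.
√((H+B)/B) = √((7.11+52.7)/52.7) = 1.0653.
Q* ≈ 2108.052.
S* = Q* · H/(H+B) = 2108.052 × 7.11/59.81 ≈ 250.598.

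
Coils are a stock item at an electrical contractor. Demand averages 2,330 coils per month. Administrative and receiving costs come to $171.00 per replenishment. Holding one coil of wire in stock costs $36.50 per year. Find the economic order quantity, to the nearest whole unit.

Q* ≈ 512 coils

Annual demand D = 2,330 × 12 = 27,960.
EOQ = √(2DS / H) = √(2 × 27,960 × 171 / 36.5).
= √(9,562,320 / 36.5) = √261,981.3699 ≈ 511.841.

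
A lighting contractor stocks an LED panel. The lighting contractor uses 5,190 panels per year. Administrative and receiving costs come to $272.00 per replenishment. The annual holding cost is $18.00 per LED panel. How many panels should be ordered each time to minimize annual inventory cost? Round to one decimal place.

EOQ = √(2DS / H) = √(2 × 5,190 × 272 / 18).
= √(2,823,360 / 18) = √156,853.3333 ≈ 396.047.

Q* ≈ 396.0 panels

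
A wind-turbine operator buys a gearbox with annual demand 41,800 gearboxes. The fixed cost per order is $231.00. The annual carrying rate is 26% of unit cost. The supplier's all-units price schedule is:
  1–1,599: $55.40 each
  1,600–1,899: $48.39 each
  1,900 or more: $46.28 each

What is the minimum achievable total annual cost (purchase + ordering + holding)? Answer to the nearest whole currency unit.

Holding cost per unit per year at price C is H = 0.26·C.
Candidates are each tier's EOQ (if it falls in that tier) and each price-break quantity.
EOQ at $55.40 = 1157.9 (feasible in tier 1): TC = 41,800×$55.40 + (41,800/1157.9)×231 + (1157.9/2)×0.26×$55.40 = $2,332,398.26.
EOQ at $48.39 = 1238.9 < 1600, so use break Q=1600: TC = 41,800×$48.39 + (41,800/1600.0)×231 + (1600.0/2)×0.26×$48.39 = $2,038,802.00.
EOQ at $46.28 = 1266.9 < 1900, so use break Q=1900: TC = 41,800×$46.28 + (41,800/1900.0)×231 + (1900.0/2)×0.26×$46.28 = $1,951,017.16.
Lowest total cost among the candidates is at Q = 1900.0.

TC* ≈ $1,951,017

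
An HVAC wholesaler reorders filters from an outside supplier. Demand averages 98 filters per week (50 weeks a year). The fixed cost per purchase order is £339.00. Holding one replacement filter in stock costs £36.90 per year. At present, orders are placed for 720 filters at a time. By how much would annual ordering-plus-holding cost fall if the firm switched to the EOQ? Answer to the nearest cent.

Extra cost ≈ £4,519.08 per year

Annual demand D = 98 × 50 = 4,900.
EOQ = √(2DS/H) = √(2 × 4,900 × 339 / 36.9) ≈ 300.05.
Cost at Q* = (D/Q*)S + (Q*/2)H = √(2DSH) ≈ £11,072.00.
Cost at Q = 720: (4,900/720)×339 + (720/2)×36.9 = £2,307.08 + £13,284.00 = £15,591.08.
Excess = £15,591.08 − £11,072.00 = £4,519.08.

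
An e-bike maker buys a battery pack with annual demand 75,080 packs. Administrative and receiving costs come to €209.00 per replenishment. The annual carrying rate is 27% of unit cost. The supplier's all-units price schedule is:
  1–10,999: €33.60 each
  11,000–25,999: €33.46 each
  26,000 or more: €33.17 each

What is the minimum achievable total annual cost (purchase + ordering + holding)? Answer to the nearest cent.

TC* ≈ €2,539,561.37

Holding cost per unit per year at price C is H = 0.27·C.
Evaluate total cost at each tier's feasible EOQ or, if the EOQ is below the tier, at the tier's minimum quantity.
EOQ at €33.60 = 1859.9 (feasible in tier 1): TC = 75,080×€33.60 + (75,080/1859.9)×209 + (1859.9/2)×0.27×€33.60 = €2,539,561.37.
EOQ at €33.46 = 1863.8 < 11000, so use break Q=11000: TC = 75,080×€33.46 + (75,080/11000.0)×209 + (11000.0/2)×0.27×€33.46 = €2,563,291.42.
EOQ at €33.17 = 1872.0 < 26000, so use break Q=26000: TC = 75,080×€33.17 + (75,080/26000.0)×209 + (26000.0/2)×0.27×€33.17 = €2,607,433.83.
Lowest total cost among the candidates is at Q = 1859.9.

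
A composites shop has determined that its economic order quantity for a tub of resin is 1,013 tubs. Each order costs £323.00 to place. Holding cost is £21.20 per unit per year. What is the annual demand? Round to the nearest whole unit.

The basic EOQ model gives Q* = √(2DS/H); rearrange for the unknown.
From Q* = √(2DS/H): D = Q*²H / (2S) = 1,013² × 21.2 / (2 × 323) = 33676.134.

D ≈ 33,676 tubs per year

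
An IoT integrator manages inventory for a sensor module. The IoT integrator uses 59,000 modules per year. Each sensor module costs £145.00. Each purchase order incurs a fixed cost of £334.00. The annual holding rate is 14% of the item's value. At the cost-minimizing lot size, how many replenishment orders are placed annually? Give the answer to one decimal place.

Holding cost H = 0.14 × £145.00 = £20.3000 per unit per year.
EOQ = √(2DS/H) = √(2 × 59,000 × 334 / 20.3) ≈ 1393.37.
Orders per year = D / Q* = 59,000 / 1393.37 ≈ 42.343.

N ≈ 42.3 orders per year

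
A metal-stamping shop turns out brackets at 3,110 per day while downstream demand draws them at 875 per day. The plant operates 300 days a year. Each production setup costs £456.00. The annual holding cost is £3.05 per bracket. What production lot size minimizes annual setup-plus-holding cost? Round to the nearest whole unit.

Q* ≈ 10,451 brackets

Annual demand D = 875 × 300 = 262,500.
Production build-up factor (1 − d/p) = 1 − 875/3,110 = 0.7186.
Q* = √(2DS / (H(1 − d/p))) = √(2 × 262,500 × 456 / (3.05 × 0.7186)).
= √(239,400,000 / 2.1919) ≈ 10450.897.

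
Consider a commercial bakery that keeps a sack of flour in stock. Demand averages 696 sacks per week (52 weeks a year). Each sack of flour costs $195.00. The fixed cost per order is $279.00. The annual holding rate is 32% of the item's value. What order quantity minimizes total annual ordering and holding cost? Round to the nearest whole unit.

Annual demand D = 696 × 52 = 36,192.
Holding cost H = 0.32 × $195.00 = $62.4000 per unit per year.
EOQ = √(2DS / H) = √(2 × 36,192 × 279 / 62.4).
= √(20,195,136 / 62.4) = √323,640 ≈ 568.894.

Q* ≈ 569 sacks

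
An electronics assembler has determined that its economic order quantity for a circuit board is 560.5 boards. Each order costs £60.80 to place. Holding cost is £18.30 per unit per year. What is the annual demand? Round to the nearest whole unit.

The basic EOQ model gives Q* = √(2DS/H); rearrange for the unknown.
From Q* = √(2DS/H): D = Q*²H / (2S) = 560.5² × 18.3 / (2 × 60.8) = 47279.051.

D ≈ 47,279 boards per year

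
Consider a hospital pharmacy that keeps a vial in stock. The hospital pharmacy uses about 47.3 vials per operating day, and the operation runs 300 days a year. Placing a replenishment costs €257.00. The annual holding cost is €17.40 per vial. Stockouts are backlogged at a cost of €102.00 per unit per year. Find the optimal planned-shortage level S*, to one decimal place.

Annual demand D = 47.3 × 300 = 14,190.
With planned backorders, Q* = √(2DS/H) · √((H+B)/B).
√(2DS/H) = √(2 × 14,190 × 257 / 17.4) = 647.438.
√((H+B)/B) = √((17.4+102)/102) = 1.0819.
Q* ≈ 700.487.
S* = Q* · H/(H+B) = 700.487 × 17.4/119.4 ≈ 102.081.

S* ≈ 102.1 vials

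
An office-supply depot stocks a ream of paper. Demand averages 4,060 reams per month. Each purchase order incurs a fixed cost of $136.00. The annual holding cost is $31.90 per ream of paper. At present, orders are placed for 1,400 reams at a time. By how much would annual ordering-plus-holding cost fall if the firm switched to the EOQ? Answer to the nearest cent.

Extra cost ≈ $6,502.31 per year

Annual demand D = 4,060 × 12 = 48,720.
EOQ = √(2DS/H) = √(2 × 48,720 × 136 / 31.9) ≈ 644.53.
Cost at Q* = (D/Q*)S + (Q*/2)H = √(2DSH) ≈ $20,560.49.
Cost at Q = 1,400: (48,720/1,400)×136 + (1,400/2)×31.9 = $4,732.80 + $22,330.00 = $27,062.80.
Excess = $27,062.80 − $20,560.49 = $6,502.31.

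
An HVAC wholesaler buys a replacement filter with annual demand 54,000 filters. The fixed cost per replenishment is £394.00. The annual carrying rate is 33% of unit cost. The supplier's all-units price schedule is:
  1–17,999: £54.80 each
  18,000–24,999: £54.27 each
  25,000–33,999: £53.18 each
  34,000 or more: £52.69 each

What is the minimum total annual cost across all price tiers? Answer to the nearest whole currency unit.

Holding cost per unit per year at price C is H = 0.33·C.
Candidates are each tier's EOQ (if it falls in that tier) and each price-break quantity.
EOQ at £54.80 = 1534.0 (feasible in tier 1): TC = 54,000×£54.80 + (54,000/1534.0)×394 + (1534.0/2)×0.33×£54.80 = £2,986,940.05.
EOQ at £54.27 = 1541.4 < 18000, so use break Q=18000: TC = 54,000×£54.27 + (54,000/18000.0)×394 + (18000.0/2)×0.33×£54.27 = £3,092,943.90.
EOQ at £53.18 = 1557.1 < 25000, so use break Q=25000: TC = 54,000×£53.18 + (54,000/25000.0)×394 + (25000.0/2)×0.33×£53.18 = £3,091,938.54.
EOQ at £52.69 = 1564.4 < 34000, so use break Q=34000: TC = 54,000×£52.69 + (54,000/34000.0)×394 + (34000.0/2)×0.33×£52.69 = £3,141,476.66.
Lowest total cost among the candidates is at Q = 1534.0.

TC* ≈ £2,986,940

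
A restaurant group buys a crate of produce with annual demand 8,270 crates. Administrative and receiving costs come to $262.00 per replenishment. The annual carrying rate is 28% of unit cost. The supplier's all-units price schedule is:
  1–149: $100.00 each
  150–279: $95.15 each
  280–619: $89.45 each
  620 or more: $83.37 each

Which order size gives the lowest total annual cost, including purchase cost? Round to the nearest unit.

Q* ≈ 620 crates

Holding cost per unit per year at price C is H = 0.28·C.
For each price level, check whether its EOQ is feasible; otherwise the best quantity at that price is the breakpoint.
Tier 1 ($100.00): EOQ = 393.4 exceeds tier's upper bound 149, so this tier is dominated.
Tier 2 ($95.15): EOQ = 403.3 exceeds tier's upper bound 279, so this tier is dominated.
EOQ at $89.45 = 416.0 (feasible in tier 3): TC = 8,270×$89.45 + (8,270/416.0)×262 + (416.0/2)×0.28×$89.45 = $750,169.58.
EOQ at $83.37 = 430.9 < 620, so use break Q=620: TC = 8,270×$83.37 + (8,270/620.0)×262 + (620.0/2)×0.28×$83.37 = $700,201.16.
Lowest total cost is $700,201.16 at Q = 620.0.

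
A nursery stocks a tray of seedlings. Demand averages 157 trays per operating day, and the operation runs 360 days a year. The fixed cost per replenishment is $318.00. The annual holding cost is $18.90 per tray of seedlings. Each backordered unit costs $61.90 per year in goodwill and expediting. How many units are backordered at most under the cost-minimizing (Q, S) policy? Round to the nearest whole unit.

S* ≈ 369 trays

Annual demand D = 157 × 360 = 56,520.
With planned backorders, Q* = √(2DS/H) · √((H+B)/B).
√(2DS/H) = √(2 × 56,520 × 318 / 18.9) = 1379.109.
√((H+B)/B) = √((18.9+61.9)/61.9) = 1.1425.
Q* ≈ 1575.648.
S* = Q* · H/(H+B) = 1575.648 × 18.9/80.8 ≈ 368.561.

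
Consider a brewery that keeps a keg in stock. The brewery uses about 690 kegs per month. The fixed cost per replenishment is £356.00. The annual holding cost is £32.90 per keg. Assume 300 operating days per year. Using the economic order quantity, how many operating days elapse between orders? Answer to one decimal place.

Annual demand D = 690 × 12 = 8,280.
The optimal lot size = √(2DS/H) = √(2 × 8,280 × 356 / 32.9) ≈ 423.31.
Cycle time = Q*/D × 300 = 423.31 / 8,280 × 300 ≈ 15.337 days.

T ≈ 15.3 days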